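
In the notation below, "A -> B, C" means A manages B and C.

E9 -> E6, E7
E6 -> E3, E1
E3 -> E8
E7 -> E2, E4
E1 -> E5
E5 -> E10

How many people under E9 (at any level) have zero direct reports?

The people in E9's organization with no one reporting to them are E4, E2, E10, E8. That is 4.

4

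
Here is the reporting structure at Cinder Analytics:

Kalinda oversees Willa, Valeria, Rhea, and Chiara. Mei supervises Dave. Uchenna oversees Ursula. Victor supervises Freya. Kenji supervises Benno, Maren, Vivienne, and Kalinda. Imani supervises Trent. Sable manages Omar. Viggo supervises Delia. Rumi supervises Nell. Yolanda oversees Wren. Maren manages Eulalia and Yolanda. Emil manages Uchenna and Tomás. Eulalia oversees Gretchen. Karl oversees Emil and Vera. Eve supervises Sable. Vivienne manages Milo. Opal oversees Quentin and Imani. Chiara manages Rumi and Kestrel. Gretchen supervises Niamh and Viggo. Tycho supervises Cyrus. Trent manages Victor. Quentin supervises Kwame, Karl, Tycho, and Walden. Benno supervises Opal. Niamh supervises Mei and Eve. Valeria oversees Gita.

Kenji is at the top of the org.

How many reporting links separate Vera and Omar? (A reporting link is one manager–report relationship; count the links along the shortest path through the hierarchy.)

12

Vera is 5 levels below Kenji, and Omar is 7 levels below Kenji (their lowest common manager). The shortest path runs up from Vera to Kenji and back down to Omar: 5 + 7 = 12 links.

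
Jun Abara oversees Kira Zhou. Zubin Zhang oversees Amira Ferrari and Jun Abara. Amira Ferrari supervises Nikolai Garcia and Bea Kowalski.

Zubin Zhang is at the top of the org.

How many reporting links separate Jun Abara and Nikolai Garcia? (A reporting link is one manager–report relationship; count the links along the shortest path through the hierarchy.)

Jun Abara is 1 level below Zubin Zhang, and Nikolai Garcia is 2 levels below Zubin Zhang (their lowest common manager). The shortest path runs up from Jun Abara to Zubin Zhang and back down to Nikolai Garcia: 1 + 2 = 3 links.

3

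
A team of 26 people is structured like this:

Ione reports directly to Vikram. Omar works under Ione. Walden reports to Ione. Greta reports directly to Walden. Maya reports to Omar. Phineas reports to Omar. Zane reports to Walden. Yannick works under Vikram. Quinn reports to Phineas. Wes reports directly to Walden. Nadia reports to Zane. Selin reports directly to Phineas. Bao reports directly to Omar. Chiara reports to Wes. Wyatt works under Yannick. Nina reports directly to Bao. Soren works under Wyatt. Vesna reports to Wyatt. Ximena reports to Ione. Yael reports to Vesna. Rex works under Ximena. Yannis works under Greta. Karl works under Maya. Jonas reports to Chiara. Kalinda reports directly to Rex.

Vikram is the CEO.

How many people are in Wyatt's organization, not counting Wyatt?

Wyatt directly manages Soren, Vesna. Soren has no reports. Under Vesna: Yael (1). So Wyatt's organization is 2 direct reports plus everyone under them: 1 + 2 = 3.

3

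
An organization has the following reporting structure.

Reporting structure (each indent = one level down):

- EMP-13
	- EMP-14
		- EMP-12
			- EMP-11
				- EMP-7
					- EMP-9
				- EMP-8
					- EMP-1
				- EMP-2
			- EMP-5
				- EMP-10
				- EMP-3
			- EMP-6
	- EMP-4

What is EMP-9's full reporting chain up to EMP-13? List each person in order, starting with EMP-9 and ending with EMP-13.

EMP-9 reports to EMP-7. EMP-7 reports to EMP-11. EMP-11 reports to EMP-12. EMP-12 reports to EMP-14. EMP-14 reports to EMP-13. EMP-13 is at the top.

EMP-9 -> EMP-7 -> EMP-11 -> EMP-12 -> EMP-14 -> EMP-13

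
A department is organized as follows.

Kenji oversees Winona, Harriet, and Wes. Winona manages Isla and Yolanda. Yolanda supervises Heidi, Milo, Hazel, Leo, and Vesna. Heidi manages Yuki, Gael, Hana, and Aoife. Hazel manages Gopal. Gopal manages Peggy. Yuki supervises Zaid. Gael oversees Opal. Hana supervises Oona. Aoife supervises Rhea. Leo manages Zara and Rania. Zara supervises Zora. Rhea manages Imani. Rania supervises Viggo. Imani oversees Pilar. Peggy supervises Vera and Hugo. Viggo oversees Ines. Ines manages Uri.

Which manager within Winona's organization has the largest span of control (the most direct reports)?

Yolanda

Direct-report counts within Winona's organization: Winona has 2; Yolanda has 5; Leo has 2; Rania has 1; Viggo has 1; Ines has 1; Zara has 1; Hazel has 1; Gopal has 1; Peggy has 2; Heidi has 4; Aoife has 1; Rhea has 1; Imani has 1; Hana has 1; Gael has 1; Yuki has 1. The largest is 5, held by Yolanda.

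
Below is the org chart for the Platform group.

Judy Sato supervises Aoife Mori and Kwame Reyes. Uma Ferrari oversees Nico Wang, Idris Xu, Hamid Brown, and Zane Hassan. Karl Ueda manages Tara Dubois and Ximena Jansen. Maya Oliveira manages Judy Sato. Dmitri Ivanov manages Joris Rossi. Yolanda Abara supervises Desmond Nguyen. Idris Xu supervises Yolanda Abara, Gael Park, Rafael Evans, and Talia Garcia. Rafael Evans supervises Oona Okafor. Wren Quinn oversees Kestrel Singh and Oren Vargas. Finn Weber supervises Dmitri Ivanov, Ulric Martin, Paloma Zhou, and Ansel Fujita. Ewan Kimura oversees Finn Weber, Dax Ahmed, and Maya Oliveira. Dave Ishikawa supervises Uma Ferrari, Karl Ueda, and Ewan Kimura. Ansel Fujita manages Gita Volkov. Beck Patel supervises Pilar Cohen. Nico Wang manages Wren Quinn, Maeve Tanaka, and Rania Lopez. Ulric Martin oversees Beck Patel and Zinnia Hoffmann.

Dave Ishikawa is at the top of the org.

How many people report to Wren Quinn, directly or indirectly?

Wren Quinn directly manages Kestrel Singh, Oren Vargas. Kestrel Singh has no reports. Oren Vargas has no reports. So Wren Quinn's organization is 2 direct reports plus everyone under them: 1 + 1 = 2.

2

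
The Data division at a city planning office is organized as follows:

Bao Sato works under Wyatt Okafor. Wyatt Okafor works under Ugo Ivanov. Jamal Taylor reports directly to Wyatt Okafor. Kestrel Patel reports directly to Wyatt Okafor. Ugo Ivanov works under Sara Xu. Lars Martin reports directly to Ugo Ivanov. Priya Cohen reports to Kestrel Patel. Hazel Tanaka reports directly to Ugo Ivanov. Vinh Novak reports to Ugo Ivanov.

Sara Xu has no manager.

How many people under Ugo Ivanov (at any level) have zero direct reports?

The people in Ugo Ivanov's organization with no one reporting to them are Vinh Novak, Jamal Taylor, Priya Cohen, Bao Sato, Hazel Tanaka, Lars Martin. That is 6.

6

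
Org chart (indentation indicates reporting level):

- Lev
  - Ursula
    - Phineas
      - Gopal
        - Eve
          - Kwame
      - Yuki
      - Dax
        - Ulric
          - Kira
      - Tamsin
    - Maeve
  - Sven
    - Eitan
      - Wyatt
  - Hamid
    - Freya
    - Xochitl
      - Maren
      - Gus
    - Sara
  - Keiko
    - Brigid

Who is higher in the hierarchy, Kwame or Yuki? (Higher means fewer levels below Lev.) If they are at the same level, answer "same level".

Yuki

Kwame is 5 levels below Lev; Yuki is 3. Yuki is higher.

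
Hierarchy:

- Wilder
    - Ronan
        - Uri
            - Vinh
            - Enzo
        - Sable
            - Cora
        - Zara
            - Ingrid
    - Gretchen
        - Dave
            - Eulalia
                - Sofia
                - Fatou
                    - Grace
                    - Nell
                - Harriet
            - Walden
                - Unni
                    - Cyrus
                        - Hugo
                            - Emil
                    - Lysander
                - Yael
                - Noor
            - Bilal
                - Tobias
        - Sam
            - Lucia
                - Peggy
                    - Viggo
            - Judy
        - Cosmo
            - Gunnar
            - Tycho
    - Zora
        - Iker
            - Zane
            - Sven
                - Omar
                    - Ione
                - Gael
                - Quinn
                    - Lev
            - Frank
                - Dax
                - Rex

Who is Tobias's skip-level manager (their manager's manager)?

Dave

Tobias reports to Bilal, and Bilal reports to Dave. So Tobias's skip-level manager is Dave.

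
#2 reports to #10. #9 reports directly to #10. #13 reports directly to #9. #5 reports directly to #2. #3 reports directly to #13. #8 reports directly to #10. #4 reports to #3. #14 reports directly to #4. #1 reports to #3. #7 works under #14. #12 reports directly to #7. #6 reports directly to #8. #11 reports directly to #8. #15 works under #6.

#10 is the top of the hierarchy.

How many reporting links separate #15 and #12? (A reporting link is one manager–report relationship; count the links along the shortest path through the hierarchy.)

#15 is 3 levels below #10, and #12 is 7 levels below #10 (their lowest common manager). The shortest path runs up from #15 to #10 and back down to #12: 3 + 7 = 10 links.

10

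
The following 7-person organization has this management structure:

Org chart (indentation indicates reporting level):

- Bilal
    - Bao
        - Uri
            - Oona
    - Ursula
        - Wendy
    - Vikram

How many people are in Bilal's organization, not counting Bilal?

Bilal directly manages Bao, Ursula, Vikram. Under Bao: Uri, Oona (2). Under Ursula: Wendy (1). Vikram has no reports. So Bilal's organization is 3 direct reports plus everyone under them: 3 + 2 + 1 = 6.

6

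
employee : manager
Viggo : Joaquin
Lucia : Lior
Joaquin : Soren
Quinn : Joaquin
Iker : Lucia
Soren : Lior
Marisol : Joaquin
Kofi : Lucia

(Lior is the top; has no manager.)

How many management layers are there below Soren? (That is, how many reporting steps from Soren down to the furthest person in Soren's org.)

2

The longest chain under Soren runs Soren → Joaquin → Quinn, which is 2 levels below Soren.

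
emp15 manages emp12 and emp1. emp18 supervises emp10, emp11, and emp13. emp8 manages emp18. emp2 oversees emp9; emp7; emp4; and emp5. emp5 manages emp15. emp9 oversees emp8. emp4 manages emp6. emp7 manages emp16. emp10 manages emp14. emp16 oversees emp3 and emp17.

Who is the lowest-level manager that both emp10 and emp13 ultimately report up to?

emp10's chain of managers is emp18, emp8, emp9, emp2. emp13's chain of managers is emp18, emp8, emp9, emp2. The first manager that appears in both chains is emp18.

emp18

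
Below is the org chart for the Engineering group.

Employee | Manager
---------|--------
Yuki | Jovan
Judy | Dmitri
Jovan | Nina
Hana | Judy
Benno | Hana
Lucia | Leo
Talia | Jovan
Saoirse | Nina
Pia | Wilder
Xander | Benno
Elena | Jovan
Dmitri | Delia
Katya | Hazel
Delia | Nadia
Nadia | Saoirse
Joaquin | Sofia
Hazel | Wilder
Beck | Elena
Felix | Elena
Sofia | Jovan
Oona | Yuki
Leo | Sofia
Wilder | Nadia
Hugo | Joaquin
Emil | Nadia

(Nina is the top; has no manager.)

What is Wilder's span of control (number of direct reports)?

2

Wilder directly manages Hazel, Pia. That is 2 direct reports.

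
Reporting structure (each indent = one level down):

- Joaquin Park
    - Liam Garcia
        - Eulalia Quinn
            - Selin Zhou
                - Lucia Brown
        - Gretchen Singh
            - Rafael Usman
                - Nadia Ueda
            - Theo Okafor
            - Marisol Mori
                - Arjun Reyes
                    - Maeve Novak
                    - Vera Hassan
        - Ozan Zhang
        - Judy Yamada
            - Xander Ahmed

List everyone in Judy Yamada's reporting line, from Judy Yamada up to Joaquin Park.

Judy Yamada -> Liam Garcia -> Joaquin Park

Judy Yamada reports to Liam Garcia. Liam Garcia reports to Joaquin Park. Joaquin Park is at the top.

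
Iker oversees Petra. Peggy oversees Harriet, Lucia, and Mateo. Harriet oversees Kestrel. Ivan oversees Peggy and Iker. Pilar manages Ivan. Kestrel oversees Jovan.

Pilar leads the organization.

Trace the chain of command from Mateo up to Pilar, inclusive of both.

Mateo -> Peggy -> Ivan -> Pilar

Mateo reports to Peggy. Peggy reports to Ivan. Ivan reports to Pilar. Pilar is at the top.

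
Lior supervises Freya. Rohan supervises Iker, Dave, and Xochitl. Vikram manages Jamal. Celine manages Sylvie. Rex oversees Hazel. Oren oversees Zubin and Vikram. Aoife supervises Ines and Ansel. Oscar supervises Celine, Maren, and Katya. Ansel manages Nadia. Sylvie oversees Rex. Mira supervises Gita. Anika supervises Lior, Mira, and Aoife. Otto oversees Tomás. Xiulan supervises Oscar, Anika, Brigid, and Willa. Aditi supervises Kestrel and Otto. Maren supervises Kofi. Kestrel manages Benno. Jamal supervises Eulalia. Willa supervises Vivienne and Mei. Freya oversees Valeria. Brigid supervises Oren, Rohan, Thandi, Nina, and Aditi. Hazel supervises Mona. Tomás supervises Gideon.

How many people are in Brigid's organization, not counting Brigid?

17

Brigid directly manages Rohan, Aditi, Oren, Thandi, Nina. Under Rohan: Xochitl, Dave, Iker (3). Under Aditi: Otto, Tomás, Gideon, Kestrel, Benno (5). Under Oren: Zubin, Vikram, Jamal, Eulalia (4). Thandi has no reports. Nina has no reports. So Brigid's organization is 5 direct reports plus everyone under them: 4 + 6 + 5 + 1 + 1 = 17.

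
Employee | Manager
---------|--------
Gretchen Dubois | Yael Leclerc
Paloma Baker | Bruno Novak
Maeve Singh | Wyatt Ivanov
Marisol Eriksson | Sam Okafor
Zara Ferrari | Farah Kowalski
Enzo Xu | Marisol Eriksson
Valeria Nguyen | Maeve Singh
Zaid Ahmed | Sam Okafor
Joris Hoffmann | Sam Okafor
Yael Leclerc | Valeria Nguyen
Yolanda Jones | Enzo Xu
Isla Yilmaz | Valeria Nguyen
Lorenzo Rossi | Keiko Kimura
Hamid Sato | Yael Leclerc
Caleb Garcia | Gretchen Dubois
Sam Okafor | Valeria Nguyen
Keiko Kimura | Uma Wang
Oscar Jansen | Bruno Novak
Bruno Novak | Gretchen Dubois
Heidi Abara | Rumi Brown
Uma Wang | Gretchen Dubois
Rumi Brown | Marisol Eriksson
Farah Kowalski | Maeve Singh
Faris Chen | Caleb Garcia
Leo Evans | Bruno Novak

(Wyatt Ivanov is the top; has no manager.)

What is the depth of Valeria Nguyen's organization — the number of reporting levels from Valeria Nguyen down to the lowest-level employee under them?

The longest chain under Valeria Nguyen runs Valeria Nguyen → Yael Leclerc → Gretchen Dubois → Uma Wang → Keiko Kimura → Lorenzo Rossi, which is 5 levels below Valeria Nguyen.

5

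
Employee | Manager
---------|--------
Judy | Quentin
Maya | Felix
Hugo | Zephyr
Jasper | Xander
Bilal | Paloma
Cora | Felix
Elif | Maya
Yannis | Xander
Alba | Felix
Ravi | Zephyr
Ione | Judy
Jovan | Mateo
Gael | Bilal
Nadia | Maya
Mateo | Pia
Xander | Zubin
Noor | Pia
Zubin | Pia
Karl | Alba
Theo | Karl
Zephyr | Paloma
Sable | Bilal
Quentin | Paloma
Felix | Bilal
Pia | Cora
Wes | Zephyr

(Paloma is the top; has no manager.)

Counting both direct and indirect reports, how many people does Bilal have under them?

Bilal directly manages Felix, Sable, Gael. Under Felix: Alba, Karl, Theo, Maya, Nadia, Elif, Cora, Pia, Mateo, Jovan, Noor, Zubin, Xander, Jasper, Yannis (15). Sable has no reports. Gael has no reports. So Bilal's organization is 3 direct reports plus everyone under them: 16 + 1 + 1 = 18.

18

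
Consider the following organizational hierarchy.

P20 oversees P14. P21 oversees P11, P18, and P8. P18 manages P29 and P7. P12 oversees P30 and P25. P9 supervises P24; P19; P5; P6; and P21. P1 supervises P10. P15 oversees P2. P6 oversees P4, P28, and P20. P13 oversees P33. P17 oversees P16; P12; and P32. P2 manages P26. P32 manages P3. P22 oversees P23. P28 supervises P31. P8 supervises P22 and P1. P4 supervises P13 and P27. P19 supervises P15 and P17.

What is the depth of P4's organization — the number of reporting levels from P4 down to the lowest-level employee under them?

2

The longest chain under P4 runs P4 → P13 → P33, which is 2 levels below P4.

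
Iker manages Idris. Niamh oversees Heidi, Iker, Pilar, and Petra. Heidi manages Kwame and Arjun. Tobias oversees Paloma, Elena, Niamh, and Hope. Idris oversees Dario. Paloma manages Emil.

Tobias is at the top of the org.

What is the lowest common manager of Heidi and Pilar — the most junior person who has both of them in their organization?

Niamh

Heidi's chain of managers is Niamh, Tobias. Pilar's chain of managers is Niamh, Tobias. The first manager that appears in both chains is Niamh.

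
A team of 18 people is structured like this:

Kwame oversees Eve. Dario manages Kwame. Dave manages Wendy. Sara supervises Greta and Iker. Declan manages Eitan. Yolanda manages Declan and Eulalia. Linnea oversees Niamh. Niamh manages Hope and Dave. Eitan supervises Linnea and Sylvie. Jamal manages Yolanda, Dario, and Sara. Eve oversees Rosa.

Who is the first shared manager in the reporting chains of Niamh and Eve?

Jamal

Niamh's chain of managers is Linnea, Eitan, Declan, Yolanda, Jamal. Eve's chain of managers is Kwame, Dario, Jamal. The first manager that appears in both chains is Jamal.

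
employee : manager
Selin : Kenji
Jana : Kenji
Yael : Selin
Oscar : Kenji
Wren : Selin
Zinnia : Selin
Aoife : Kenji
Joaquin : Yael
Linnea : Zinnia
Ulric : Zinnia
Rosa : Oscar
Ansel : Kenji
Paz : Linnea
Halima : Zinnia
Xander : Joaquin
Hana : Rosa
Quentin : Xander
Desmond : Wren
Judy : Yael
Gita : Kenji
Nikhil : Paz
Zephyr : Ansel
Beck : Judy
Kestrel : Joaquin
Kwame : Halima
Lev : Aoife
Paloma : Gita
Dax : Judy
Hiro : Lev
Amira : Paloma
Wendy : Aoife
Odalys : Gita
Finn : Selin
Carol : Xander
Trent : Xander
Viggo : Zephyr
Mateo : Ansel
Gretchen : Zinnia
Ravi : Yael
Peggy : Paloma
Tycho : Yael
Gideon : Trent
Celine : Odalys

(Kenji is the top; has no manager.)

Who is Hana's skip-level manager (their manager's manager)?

Oscar

Hana reports to Rosa, and Rosa reports to Oscar. So Hana's skip-level manager is Oscar.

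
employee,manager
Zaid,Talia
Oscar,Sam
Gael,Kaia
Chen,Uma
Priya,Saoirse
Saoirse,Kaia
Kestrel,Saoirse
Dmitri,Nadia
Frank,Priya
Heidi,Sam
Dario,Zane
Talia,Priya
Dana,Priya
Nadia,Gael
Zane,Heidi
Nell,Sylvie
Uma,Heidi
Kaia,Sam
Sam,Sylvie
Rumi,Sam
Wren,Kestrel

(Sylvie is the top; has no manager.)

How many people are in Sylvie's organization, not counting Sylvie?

21

Sylvie directly manages Sam, Nell. Under Sam: Oscar, Rumi, Heidi, Zane, Dario, Uma, Chen, Kaia, Saoirse, Kestrel, Wren, Priya, Frank, Talia, Zaid, Dana, Gael, Nadia, Dmitri (19). Nell has no reports. So Sylvie's organization is 2 direct reports plus everyone under them: 20 + 1 = 21.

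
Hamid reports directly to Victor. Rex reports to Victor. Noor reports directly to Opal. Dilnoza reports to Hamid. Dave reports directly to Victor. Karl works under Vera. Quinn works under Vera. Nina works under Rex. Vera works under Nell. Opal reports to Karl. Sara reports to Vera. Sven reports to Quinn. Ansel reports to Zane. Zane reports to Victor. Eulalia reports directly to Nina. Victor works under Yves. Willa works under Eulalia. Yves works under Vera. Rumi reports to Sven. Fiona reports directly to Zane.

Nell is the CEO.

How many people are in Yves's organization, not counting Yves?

Yves directly manages Victor. Under Victor: Dave, Hamid, Dilnoza, Zane, Fiona, Ansel, Rex, Nina, Eulalia, Willa (10). That's 11 in total.

11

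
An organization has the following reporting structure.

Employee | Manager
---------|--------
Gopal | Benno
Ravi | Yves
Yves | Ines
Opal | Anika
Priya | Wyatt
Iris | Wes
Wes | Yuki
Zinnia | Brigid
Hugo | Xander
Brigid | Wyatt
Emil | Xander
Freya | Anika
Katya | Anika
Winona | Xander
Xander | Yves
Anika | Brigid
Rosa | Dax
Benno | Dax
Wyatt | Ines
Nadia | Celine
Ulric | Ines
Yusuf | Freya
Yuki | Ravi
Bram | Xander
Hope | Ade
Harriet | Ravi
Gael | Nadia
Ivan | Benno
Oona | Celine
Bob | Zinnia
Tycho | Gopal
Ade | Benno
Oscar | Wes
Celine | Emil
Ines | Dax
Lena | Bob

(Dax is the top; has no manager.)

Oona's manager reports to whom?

Oona reports to Celine, and Celine reports to Emil. So Oona's skip-level manager is Emil.

Emil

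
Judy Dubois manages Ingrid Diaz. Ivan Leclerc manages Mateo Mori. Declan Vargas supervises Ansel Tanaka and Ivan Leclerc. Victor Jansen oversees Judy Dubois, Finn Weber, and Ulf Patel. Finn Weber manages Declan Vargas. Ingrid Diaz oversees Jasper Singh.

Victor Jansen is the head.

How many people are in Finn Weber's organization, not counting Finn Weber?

4

Finn Weber directly manages Declan Vargas. Under Declan Vargas: Ansel Tanaka, Ivan Leclerc, Mateo Mori (3). That's 4 in total.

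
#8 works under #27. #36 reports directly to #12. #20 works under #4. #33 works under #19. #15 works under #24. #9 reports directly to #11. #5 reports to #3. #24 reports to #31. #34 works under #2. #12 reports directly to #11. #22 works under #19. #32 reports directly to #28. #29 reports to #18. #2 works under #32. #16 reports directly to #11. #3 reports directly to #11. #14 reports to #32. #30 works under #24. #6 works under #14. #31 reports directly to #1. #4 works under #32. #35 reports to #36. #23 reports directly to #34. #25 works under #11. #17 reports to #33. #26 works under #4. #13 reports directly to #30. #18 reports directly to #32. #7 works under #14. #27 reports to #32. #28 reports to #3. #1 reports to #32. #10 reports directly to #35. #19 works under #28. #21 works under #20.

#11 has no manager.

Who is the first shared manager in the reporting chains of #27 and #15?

#27's chain of managers is #32, #28, #3, #11. #15's chain of managers is #24, #31, #1, #32, #28, #3, #11. The first manager that appears in both chains is #32.

#32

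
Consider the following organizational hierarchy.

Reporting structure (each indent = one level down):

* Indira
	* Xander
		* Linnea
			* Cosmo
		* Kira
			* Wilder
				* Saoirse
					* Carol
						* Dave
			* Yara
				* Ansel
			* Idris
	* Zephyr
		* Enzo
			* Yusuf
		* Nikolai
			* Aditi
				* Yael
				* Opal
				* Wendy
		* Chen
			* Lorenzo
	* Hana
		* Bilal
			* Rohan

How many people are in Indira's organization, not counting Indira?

24

Indira directly manages Xander, Zephyr, Hana. Under Xander: Kira, Idris, Yara, Ansel, Wilder, Saoirse, Carol, Dave, Linnea, Cosmo (10). Under Zephyr: Chen, Lorenzo, Nikolai, Aditi, Wendy, Opal, Yael, Enzo, Yusuf (9). Under Hana: Bilal, Rohan (2). So Indira's organization is 3 direct reports plus everyone under them: 11 + 10 + 3 = 24.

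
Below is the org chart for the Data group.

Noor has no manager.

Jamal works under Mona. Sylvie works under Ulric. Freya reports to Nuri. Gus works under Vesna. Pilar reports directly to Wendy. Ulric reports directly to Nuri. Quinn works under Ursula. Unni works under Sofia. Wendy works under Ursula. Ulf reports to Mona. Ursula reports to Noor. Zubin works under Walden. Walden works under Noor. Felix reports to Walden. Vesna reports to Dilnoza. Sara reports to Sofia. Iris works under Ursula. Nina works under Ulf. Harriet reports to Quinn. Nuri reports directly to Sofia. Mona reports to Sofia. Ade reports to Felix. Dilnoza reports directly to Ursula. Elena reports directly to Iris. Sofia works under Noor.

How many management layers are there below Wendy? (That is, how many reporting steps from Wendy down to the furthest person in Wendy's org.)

The longest chain under Wendy runs Wendy → Pilar, which is 1 level below Wendy.

1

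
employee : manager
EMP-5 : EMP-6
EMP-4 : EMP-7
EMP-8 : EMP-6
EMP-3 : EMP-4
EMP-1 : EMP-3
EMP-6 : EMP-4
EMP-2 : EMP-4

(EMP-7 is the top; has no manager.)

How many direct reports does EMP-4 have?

3

EMP-4 directly manages EMP-3, EMP-6, EMP-2. That is 3 direct reports.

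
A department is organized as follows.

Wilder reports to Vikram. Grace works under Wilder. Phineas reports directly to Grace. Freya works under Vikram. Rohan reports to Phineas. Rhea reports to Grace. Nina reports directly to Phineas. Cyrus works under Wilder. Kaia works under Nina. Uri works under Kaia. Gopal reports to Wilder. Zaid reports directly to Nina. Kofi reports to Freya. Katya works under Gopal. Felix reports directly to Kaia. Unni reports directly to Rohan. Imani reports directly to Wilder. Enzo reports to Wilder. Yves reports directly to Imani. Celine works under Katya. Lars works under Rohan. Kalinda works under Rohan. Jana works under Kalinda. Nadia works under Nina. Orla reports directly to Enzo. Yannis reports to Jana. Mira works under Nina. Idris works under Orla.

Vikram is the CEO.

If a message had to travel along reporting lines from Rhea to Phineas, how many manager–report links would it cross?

Rhea is 1 level below Grace, and Phineas is 1 level below Grace (their lowest common manager). The shortest path runs up from Rhea to Grace and back down to Phineas: 1 + 1 = 2 links.

2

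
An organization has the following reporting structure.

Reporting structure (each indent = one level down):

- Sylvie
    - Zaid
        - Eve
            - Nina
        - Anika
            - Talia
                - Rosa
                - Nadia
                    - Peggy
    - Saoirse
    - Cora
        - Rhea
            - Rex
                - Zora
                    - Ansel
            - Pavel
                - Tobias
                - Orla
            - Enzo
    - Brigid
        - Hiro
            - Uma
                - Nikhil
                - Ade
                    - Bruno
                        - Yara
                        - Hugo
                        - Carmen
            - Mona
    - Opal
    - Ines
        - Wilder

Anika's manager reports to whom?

Anika reports to Zaid, and Zaid reports to Sylvie. So Anika's skip-level manager is Sylvie.

Sylvie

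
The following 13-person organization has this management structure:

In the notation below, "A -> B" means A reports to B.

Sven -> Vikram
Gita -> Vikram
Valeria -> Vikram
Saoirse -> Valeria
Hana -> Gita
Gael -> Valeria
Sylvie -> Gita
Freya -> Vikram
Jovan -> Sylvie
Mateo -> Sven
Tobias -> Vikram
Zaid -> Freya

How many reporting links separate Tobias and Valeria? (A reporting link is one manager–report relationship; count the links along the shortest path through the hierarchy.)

Tobias is 1 level below Vikram, and Valeria is 1 level below Vikram (their lowest common manager). The shortest path runs up from Tobias to Vikram and back down to Valeria: 1 + 1 = 2 links.

2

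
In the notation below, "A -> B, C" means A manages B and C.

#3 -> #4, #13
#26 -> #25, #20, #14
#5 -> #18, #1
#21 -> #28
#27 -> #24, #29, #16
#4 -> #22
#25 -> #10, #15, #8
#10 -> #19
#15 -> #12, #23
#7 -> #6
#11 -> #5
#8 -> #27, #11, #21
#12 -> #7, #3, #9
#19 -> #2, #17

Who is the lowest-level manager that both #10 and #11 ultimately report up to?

#10's chain of managers is #25, #26. #11's chain of managers is #8, #25, #26. The first manager that appears in both chains is #25.

#25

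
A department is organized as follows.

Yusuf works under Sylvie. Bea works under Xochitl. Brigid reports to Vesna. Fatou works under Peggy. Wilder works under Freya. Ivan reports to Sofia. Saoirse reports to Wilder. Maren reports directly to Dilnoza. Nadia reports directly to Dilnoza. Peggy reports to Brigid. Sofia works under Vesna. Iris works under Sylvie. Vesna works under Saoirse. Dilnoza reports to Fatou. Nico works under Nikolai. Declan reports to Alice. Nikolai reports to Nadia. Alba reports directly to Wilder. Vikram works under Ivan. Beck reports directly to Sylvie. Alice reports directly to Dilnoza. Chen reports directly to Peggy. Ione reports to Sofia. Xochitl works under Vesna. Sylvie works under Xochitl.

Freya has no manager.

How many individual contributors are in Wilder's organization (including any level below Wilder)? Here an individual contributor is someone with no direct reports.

11

The people in Wilder's organization with no one reporting to them are Alba, Ione, Vikram, Chen, Nico, Maren, Declan, Bea, Yusuf, Iris, Beck. That is 11.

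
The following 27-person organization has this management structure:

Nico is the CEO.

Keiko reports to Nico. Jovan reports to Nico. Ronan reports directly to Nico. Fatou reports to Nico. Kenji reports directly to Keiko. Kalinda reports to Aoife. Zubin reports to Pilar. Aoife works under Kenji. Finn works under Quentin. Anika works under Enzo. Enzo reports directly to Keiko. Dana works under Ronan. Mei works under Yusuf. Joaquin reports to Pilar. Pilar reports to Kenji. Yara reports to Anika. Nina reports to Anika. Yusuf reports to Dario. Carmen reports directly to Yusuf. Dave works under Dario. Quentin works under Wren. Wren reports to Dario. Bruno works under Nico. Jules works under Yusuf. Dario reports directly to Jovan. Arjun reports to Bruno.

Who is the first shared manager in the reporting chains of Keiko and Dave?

Nico

Keiko's chain of managers is Nico. Dave's chain of managers is Dario, Jovan, Nico. The first manager that appears in both chains is Nico.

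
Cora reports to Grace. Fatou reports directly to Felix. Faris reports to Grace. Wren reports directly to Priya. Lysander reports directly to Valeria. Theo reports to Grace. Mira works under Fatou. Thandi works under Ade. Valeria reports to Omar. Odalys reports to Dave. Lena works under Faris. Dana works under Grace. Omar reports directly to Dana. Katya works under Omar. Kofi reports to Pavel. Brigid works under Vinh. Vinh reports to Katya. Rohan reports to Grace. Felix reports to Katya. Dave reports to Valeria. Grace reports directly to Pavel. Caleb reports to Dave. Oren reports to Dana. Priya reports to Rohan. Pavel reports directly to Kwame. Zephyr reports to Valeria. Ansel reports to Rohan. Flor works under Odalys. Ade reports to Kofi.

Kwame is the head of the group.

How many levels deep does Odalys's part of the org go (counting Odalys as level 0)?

The longest chain under Odalys runs Odalys → Flor, which is 1 level below Odalys.

1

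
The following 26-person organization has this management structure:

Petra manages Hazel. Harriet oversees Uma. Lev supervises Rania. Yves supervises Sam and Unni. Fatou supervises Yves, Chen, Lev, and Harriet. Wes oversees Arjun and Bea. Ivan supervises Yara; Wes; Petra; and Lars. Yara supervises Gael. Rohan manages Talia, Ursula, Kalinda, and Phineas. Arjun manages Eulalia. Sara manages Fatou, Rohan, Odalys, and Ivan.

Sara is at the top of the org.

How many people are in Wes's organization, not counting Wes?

3

Wes directly manages Arjun, Bea. Under Arjun: Eulalia (1). Bea has no reports. So Wes's organization is 2 direct reports plus everyone under them: 2 + 1 = 3.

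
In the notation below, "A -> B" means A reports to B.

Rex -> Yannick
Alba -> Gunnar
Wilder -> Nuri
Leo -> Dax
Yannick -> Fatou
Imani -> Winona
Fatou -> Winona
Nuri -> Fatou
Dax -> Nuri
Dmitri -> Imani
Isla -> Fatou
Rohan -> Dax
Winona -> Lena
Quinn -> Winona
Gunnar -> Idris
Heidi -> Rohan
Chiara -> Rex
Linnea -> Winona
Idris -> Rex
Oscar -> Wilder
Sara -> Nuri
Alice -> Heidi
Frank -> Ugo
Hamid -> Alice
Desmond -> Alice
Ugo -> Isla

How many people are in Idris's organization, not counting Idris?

Idris directly manages Gunnar. Under Gunnar: Alba (1). That's 2 in total.

2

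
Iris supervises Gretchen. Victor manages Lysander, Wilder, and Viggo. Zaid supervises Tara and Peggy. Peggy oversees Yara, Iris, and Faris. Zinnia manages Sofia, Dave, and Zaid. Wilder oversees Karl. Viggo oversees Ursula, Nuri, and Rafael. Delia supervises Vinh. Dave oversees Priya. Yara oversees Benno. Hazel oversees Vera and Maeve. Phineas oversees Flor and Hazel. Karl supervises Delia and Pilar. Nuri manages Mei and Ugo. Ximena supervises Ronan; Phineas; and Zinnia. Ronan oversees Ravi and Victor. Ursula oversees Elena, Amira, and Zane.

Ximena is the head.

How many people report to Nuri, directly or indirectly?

Nuri directly manages Ugo, Mei. Ugo has no reports. Mei has no reports. So Nuri's organization is 2 direct reports plus everyone under them: 1 + 1 = 2.

2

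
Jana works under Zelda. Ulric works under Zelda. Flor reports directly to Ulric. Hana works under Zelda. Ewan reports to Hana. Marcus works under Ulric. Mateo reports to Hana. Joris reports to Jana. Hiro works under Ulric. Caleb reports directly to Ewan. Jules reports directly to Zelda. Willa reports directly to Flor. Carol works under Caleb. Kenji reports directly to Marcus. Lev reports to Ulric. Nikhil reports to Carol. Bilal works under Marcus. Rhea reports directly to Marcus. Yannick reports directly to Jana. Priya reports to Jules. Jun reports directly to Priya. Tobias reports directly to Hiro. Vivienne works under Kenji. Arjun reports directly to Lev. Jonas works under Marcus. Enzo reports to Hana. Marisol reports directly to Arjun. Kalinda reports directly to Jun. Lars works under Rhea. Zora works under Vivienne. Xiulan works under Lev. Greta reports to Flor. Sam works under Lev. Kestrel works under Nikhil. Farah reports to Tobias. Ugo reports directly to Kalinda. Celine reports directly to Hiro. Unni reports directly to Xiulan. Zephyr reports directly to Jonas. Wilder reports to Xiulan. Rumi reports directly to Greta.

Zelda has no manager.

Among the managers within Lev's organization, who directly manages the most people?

Direct-report counts within Lev's organization: Lev has 3; Xiulan has 2; Arjun has 1. The largest is 3, held by Lev.

Lev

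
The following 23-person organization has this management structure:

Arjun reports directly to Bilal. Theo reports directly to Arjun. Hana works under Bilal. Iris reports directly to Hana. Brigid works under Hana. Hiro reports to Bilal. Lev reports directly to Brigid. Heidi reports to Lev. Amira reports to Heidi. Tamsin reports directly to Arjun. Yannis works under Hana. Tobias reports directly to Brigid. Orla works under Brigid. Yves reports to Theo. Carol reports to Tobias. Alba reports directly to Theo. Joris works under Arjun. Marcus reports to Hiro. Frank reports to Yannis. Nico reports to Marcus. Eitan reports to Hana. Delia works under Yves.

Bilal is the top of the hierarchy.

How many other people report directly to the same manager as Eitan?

3

Eitan reports to Hana. Hana's other direct reports are Iris, Brigid, Yannis — 3 peers.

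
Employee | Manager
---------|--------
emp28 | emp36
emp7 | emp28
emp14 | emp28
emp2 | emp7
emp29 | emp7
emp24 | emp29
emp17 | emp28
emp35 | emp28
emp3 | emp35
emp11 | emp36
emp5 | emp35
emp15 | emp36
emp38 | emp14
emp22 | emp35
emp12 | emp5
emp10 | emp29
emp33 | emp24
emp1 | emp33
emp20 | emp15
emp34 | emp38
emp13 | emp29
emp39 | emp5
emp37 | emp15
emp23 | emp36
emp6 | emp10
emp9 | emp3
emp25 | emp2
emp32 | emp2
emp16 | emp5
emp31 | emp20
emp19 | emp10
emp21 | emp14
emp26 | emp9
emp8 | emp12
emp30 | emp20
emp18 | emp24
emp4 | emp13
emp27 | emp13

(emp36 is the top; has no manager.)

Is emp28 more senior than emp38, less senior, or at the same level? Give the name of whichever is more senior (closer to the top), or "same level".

emp28

emp28 is 1 level below emp36; emp38 is 3. emp28 is higher.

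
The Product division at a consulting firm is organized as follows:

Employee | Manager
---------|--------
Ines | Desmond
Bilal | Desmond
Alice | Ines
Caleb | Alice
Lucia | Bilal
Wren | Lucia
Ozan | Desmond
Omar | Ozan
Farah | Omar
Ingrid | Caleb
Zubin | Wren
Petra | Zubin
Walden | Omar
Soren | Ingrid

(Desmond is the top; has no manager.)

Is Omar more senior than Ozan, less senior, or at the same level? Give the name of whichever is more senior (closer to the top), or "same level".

Ozan

Omar is 2 levels below Desmond; Ozan is 1. Ozan is higher.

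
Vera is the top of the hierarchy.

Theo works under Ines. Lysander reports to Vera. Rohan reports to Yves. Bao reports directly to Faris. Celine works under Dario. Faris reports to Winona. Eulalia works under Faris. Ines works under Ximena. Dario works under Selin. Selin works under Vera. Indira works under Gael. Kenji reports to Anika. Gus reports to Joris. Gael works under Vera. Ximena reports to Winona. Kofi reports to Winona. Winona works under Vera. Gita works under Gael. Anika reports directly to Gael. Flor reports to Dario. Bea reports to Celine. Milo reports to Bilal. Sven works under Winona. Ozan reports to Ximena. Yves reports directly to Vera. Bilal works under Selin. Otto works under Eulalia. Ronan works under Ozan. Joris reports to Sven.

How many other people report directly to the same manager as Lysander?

Lysander reports to Vera. Vera's other direct reports are Gael, Winona, Yves, Selin — 4 peers.

4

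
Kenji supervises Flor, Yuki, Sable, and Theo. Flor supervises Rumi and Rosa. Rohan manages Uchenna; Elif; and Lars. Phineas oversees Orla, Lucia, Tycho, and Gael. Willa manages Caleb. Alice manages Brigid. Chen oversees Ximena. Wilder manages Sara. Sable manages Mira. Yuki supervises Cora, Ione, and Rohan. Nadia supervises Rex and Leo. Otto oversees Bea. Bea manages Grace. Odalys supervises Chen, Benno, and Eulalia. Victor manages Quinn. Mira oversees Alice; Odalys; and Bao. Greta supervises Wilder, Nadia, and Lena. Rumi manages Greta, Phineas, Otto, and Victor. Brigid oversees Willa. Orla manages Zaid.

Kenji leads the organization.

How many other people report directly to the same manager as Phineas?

3

Phineas reports to Rumi. Rumi's other direct reports are Greta, Otto, Victor — 3 peers.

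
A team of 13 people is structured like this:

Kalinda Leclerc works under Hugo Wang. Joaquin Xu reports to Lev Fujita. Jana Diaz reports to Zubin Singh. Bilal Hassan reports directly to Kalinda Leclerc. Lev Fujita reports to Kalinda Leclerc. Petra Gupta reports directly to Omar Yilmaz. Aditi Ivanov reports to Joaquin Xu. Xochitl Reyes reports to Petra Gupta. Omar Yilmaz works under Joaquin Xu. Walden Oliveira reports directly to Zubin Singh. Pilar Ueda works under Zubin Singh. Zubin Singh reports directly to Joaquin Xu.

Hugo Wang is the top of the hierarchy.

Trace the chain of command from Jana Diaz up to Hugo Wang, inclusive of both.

Jana Diaz reports to Zubin Singh. Zubin Singh reports to Joaquin Xu. Joaquin Xu reports to Lev Fujita. Lev Fujita reports to Kalinda Leclerc. Kalinda Leclerc reports to Hugo Wang. Hugo Wang is at the top.

Jana Diaz -> Zubin Singh -> Joaquin Xu -> Lev Fujita -> Kalinda Leclerc -> Hugo Wang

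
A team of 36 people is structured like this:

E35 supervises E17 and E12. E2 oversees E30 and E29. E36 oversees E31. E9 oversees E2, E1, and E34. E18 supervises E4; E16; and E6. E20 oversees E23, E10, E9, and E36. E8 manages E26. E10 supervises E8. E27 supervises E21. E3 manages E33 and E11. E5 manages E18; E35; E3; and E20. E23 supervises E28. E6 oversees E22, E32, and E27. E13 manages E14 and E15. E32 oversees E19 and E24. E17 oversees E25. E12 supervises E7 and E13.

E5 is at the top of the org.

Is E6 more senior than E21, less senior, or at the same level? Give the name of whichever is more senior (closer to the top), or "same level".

E6 is 2 levels below E5; E21 is 4. E6 is higher.

E6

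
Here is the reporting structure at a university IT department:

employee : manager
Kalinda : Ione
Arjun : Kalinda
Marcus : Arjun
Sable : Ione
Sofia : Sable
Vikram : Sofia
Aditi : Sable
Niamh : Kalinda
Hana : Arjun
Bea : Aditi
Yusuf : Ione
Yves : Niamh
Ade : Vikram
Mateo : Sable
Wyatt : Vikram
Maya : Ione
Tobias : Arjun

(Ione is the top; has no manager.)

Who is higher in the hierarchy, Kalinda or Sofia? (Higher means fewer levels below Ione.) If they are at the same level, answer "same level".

Kalinda

Kalinda is 1 level below Ione; Sofia is 2. Kalinda is higher.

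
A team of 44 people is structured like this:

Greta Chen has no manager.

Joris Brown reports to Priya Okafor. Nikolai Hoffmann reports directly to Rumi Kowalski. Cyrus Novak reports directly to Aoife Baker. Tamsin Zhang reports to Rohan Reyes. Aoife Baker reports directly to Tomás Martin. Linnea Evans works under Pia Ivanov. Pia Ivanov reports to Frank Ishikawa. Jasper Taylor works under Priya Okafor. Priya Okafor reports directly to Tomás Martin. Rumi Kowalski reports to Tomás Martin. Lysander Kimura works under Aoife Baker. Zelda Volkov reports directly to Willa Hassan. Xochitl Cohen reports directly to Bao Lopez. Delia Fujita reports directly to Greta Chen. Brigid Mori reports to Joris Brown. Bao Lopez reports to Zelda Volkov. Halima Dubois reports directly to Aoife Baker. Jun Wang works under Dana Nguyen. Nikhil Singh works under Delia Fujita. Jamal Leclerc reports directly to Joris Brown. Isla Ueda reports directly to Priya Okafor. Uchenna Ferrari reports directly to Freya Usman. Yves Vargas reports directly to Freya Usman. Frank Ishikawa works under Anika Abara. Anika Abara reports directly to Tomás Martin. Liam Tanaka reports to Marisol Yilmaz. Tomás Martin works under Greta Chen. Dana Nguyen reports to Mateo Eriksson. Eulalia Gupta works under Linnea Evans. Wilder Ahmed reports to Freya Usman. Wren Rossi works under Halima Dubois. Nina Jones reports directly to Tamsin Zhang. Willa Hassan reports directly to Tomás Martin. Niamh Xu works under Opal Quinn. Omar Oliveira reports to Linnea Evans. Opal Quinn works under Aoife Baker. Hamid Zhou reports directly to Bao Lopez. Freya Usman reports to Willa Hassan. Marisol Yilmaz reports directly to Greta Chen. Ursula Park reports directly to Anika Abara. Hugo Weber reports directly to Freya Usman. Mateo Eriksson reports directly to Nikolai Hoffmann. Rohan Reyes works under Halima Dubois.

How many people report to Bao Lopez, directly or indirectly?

2

Bao Lopez directly manages Hamid Zhou, Xochitl Cohen. Hamid Zhou has no reports. Xochitl Cohen has no reports. So Bao Lopez's organization is 2 direct reports plus everyone under them: 1 + 1 = 2.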